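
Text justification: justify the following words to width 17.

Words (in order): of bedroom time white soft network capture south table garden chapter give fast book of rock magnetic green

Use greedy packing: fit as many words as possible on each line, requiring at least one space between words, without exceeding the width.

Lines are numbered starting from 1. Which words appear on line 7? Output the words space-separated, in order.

Line 1: ['of', 'bedroom', 'time'] (min_width=15, slack=2)
Line 2: ['white', 'soft'] (min_width=10, slack=7)
Line 3: ['network', 'capture'] (min_width=15, slack=2)
Line 4: ['south', 'table'] (min_width=11, slack=6)
Line 5: ['garden', 'chapter'] (min_width=14, slack=3)
Line 6: ['give', 'fast', 'book', 'of'] (min_width=17, slack=0)
Line 7: ['rock', 'magnetic'] (min_width=13, slack=4)
Line 8: ['green'] (min_width=5, slack=12)

Answer: rock magnetic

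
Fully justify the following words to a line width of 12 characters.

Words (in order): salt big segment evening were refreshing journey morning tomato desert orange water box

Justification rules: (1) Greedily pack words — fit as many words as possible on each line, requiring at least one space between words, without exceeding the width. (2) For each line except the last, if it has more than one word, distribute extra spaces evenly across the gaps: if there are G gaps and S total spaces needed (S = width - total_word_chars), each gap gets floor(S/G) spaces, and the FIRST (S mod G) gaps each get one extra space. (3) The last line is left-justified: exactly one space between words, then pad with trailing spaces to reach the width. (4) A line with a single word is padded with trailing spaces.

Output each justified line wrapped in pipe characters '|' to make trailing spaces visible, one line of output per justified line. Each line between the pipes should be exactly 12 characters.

Line 1: ['salt', 'big'] (min_width=8, slack=4)
Line 2: ['segment'] (min_width=7, slack=5)
Line 3: ['evening', 'were'] (min_width=12, slack=0)
Line 4: ['refreshing'] (min_width=10, slack=2)
Line 5: ['journey'] (min_width=7, slack=5)
Line 6: ['morning'] (min_width=7, slack=5)
Line 7: ['tomato'] (min_width=6, slack=6)
Line 8: ['desert'] (min_width=6, slack=6)
Line 9: ['orange', 'water'] (min_width=12, slack=0)
Line 10: ['box'] (min_width=3, slack=9)

Answer: |salt     big|
|segment     |
|evening were|
|refreshing  |
|journey     |
|morning     |
|tomato      |
|desert      |
|orange water|
|box         |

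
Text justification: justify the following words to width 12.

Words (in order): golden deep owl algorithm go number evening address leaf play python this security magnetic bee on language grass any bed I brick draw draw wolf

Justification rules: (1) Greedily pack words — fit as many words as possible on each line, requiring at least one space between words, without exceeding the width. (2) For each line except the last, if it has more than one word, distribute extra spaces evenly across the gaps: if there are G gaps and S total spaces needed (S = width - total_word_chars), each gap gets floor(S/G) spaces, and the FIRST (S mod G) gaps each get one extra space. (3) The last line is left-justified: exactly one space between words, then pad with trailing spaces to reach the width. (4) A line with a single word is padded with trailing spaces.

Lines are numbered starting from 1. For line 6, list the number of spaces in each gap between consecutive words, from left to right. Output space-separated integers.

Line 1: ['golden', 'deep'] (min_width=11, slack=1)
Line 2: ['owl'] (min_width=3, slack=9)
Line 3: ['algorithm', 'go'] (min_width=12, slack=0)
Line 4: ['number'] (min_width=6, slack=6)
Line 5: ['evening'] (min_width=7, slack=5)
Line 6: ['address', 'leaf'] (min_width=12, slack=0)
Line 7: ['play', 'python'] (min_width=11, slack=1)
Line 8: ['this'] (min_width=4, slack=8)
Line 9: ['security'] (min_width=8, slack=4)
Line 10: ['magnetic', 'bee'] (min_width=12, slack=0)
Line 11: ['on', 'language'] (min_width=11, slack=1)
Line 12: ['grass', 'any'] (min_width=9, slack=3)
Line 13: ['bed', 'I', 'brick'] (min_width=11, slack=1)
Line 14: ['draw', 'draw'] (min_width=9, slack=3)
Line 15: ['wolf'] (min_width=4, slack=8)

Answer: 1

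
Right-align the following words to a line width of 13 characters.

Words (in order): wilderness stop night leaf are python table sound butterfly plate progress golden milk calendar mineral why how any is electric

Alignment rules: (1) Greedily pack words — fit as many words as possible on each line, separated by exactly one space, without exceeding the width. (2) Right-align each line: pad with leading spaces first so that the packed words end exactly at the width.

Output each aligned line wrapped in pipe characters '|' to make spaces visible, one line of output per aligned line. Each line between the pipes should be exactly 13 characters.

Line 1: ['wilderness'] (min_width=10, slack=3)
Line 2: ['stop', 'night'] (min_width=10, slack=3)
Line 3: ['leaf', 'are'] (min_width=8, slack=5)
Line 4: ['python', 'table'] (min_width=12, slack=1)
Line 5: ['sound'] (min_width=5, slack=8)
Line 6: ['butterfly'] (min_width=9, slack=4)
Line 7: ['plate'] (min_width=5, slack=8)
Line 8: ['progress'] (min_width=8, slack=5)
Line 9: ['golden', 'milk'] (min_width=11, slack=2)
Line 10: ['calendar'] (min_width=8, slack=5)
Line 11: ['mineral', 'why'] (min_width=11, slack=2)
Line 12: ['how', 'any', 'is'] (min_width=10, slack=3)
Line 13: ['electric'] (min_width=8, slack=5)

Answer: |   wilderness|
|   stop night|
|     leaf are|
| python table|
|        sound|
|    butterfly|
|        plate|
|     progress|
|  golden milk|
|     calendar|
|  mineral why|
|   how any is|
|     electric|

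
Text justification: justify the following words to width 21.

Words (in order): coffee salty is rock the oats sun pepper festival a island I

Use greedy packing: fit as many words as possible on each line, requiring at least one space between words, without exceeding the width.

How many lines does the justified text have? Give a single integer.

Line 1: ['coffee', 'salty', 'is', 'rock'] (min_width=20, slack=1)
Line 2: ['the', 'oats', 'sun', 'pepper'] (min_width=19, slack=2)
Line 3: ['festival', 'a', 'island', 'I'] (min_width=19, slack=2)
Total lines: 3

Answer: 3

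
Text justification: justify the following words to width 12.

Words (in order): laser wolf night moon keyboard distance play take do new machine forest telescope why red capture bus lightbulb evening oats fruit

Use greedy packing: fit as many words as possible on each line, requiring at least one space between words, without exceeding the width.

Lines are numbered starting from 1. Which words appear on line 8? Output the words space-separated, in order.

Answer: telescope

Derivation:
Line 1: ['laser', 'wolf'] (min_width=10, slack=2)
Line 2: ['night', 'moon'] (min_width=10, slack=2)
Line 3: ['keyboard'] (min_width=8, slack=4)
Line 4: ['distance'] (min_width=8, slack=4)
Line 5: ['play', 'take', 'do'] (min_width=12, slack=0)
Line 6: ['new', 'machine'] (min_width=11, slack=1)
Line 7: ['forest'] (min_width=6, slack=6)
Line 8: ['telescope'] (min_width=9, slack=3)
Line 9: ['why', 'red'] (min_width=7, slack=5)
Line 10: ['capture', 'bus'] (min_width=11, slack=1)
Line 11: ['lightbulb'] (min_width=9, slack=3)
Line 12: ['evening', 'oats'] (min_width=12, slack=0)
Line 13: ['fruit'] (min_width=5, slack=7)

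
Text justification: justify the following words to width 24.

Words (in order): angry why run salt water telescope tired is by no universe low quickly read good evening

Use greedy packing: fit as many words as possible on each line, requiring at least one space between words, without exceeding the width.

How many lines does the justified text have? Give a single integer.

Line 1: ['angry', 'why', 'run', 'salt', 'water'] (min_width=24, slack=0)
Line 2: ['telescope', 'tired', 'is', 'by', 'no'] (min_width=24, slack=0)
Line 3: ['universe', 'low', 'quickly'] (min_width=20, slack=4)
Line 4: ['read', 'good', 'evening'] (min_width=17, slack=7)
Total lines: 4

Answer: 4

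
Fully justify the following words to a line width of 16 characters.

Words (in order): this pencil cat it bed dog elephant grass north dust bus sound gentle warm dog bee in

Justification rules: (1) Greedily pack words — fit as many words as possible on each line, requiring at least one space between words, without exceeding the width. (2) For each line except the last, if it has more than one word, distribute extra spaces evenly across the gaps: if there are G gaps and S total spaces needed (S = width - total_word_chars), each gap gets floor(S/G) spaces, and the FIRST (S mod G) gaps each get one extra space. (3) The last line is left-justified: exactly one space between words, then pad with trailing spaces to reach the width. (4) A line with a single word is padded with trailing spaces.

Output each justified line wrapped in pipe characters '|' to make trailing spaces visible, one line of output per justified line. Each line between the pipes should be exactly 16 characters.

Answer: |this  pencil cat|
|it    bed    dog|
|elephant   grass|
|north  dust  bus|
|sound     gentle|
|warm dog bee in |

Derivation:
Line 1: ['this', 'pencil', 'cat'] (min_width=15, slack=1)
Line 2: ['it', 'bed', 'dog'] (min_width=10, slack=6)
Line 3: ['elephant', 'grass'] (min_width=14, slack=2)
Line 4: ['north', 'dust', 'bus'] (min_width=14, slack=2)
Line 5: ['sound', 'gentle'] (min_width=12, slack=4)
Line 6: ['warm', 'dog', 'bee', 'in'] (min_width=15, slack=1)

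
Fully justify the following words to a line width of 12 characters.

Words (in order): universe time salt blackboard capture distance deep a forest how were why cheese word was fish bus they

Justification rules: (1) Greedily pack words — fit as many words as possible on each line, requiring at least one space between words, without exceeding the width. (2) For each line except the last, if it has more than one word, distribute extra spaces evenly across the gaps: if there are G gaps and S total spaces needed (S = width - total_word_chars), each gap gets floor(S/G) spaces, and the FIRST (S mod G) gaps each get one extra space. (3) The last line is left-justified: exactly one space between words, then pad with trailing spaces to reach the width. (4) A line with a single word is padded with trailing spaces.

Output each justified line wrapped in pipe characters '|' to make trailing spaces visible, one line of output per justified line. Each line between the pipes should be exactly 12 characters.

Line 1: ['universe'] (min_width=8, slack=4)
Line 2: ['time', 'salt'] (min_width=9, slack=3)
Line 3: ['blackboard'] (min_width=10, slack=2)
Line 4: ['capture'] (min_width=7, slack=5)
Line 5: ['distance'] (min_width=8, slack=4)
Line 6: ['deep', 'a'] (min_width=6, slack=6)
Line 7: ['forest', 'how'] (min_width=10, slack=2)
Line 8: ['were', 'why'] (min_width=8, slack=4)
Line 9: ['cheese', 'word'] (min_width=11, slack=1)
Line 10: ['was', 'fish', 'bus'] (min_width=12, slack=0)
Line 11: ['they'] (min_width=4, slack=8)

Answer: |universe    |
|time    salt|
|blackboard  |
|capture     |
|distance    |
|deep       a|
|forest   how|
|were     why|
|cheese  word|
|was fish bus|
|they        |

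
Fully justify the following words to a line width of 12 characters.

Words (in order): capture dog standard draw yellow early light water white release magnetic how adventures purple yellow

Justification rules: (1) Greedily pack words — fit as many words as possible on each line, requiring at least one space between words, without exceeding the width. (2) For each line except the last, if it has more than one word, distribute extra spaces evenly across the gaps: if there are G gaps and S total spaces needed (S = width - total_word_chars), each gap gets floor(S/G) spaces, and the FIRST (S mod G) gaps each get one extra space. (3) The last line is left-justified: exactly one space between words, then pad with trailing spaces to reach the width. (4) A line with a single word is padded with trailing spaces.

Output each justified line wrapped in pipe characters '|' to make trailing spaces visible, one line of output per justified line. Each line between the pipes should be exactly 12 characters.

Answer: |capture  dog|
|standard    |
|draw  yellow|
|early  light|
|water  white|
|release     |
|magnetic how|
|adventures  |
|purple      |
|yellow      |

Derivation:
Line 1: ['capture', 'dog'] (min_width=11, slack=1)
Line 2: ['standard'] (min_width=8, slack=4)
Line 3: ['draw', 'yellow'] (min_width=11, slack=1)
Line 4: ['early', 'light'] (min_width=11, slack=1)
Line 5: ['water', 'white'] (min_width=11, slack=1)
Line 6: ['release'] (min_width=7, slack=5)
Line 7: ['magnetic', 'how'] (min_width=12, slack=0)
Line 8: ['adventures'] (min_width=10, slack=2)
Line 9: ['purple'] (min_width=6, slack=6)
Line 10: ['yellow'] (min_width=6, slack=6)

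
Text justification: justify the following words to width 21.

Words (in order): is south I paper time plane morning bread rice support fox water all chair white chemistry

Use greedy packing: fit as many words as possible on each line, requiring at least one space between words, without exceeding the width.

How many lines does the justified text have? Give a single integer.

Answer: 5

Derivation:
Line 1: ['is', 'south', 'I', 'paper', 'time'] (min_width=21, slack=0)
Line 2: ['plane', 'morning', 'bread'] (min_width=19, slack=2)
Line 3: ['rice', 'support', 'fox'] (min_width=16, slack=5)
Line 4: ['water', 'all', 'chair', 'white'] (min_width=21, slack=0)
Line 5: ['chemistry'] (min_width=9, slack=12)
Total lines: 5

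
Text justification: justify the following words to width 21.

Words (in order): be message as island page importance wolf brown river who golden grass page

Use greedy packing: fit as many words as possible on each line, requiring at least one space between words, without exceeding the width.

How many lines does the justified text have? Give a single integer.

Line 1: ['be', 'message', 'as', 'island'] (min_width=20, slack=1)
Line 2: ['page', 'importance', 'wolf'] (min_width=20, slack=1)
Line 3: ['brown', 'river', 'who'] (min_width=15, slack=6)
Line 4: ['golden', 'grass', 'page'] (min_width=17, slack=4)
Total lines: 4

Answer: 4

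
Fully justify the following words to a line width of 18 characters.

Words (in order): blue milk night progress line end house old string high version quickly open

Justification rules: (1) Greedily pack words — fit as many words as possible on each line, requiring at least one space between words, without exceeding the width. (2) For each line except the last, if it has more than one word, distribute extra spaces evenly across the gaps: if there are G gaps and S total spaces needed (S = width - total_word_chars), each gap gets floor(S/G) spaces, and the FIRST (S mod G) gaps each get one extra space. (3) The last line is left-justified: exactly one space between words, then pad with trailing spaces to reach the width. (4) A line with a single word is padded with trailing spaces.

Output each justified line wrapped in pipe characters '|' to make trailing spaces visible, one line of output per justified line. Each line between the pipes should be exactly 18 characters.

Answer: |blue   milk  night|
|progress  line end|
|house  old  string|
|high       version|
|quickly open      |

Derivation:
Line 1: ['blue', 'milk', 'night'] (min_width=15, slack=3)
Line 2: ['progress', 'line', 'end'] (min_width=17, slack=1)
Line 3: ['house', 'old', 'string'] (min_width=16, slack=2)
Line 4: ['high', 'version'] (min_width=12, slack=6)
Line 5: ['quickly', 'open'] (min_width=12, slack=6)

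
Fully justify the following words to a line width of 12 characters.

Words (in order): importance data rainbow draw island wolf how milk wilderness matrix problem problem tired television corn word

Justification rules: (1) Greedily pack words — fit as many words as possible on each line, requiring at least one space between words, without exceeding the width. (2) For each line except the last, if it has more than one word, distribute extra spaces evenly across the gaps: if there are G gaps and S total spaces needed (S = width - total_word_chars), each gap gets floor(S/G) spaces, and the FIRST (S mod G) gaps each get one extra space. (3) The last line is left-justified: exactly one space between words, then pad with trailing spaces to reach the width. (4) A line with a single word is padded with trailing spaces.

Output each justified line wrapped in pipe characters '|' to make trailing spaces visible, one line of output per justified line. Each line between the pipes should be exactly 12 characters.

Answer: |importance  |
|data rainbow|
|draw  island|
|wolf     how|
|milk        |
|wilderness  |
|matrix      |
|problem     |
|problem     |
|tired       |
|television  |
|corn word   |

Derivation:
Line 1: ['importance'] (min_width=10, slack=2)
Line 2: ['data', 'rainbow'] (min_width=12, slack=0)
Line 3: ['draw', 'island'] (min_width=11, slack=1)
Line 4: ['wolf', 'how'] (min_width=8, slack=4)
Line 5: ['milk'] (min_width=4, slack=8)
Line 6: ['wilderness'] (min_width=10, slack=2)
Line 7: ['matrix'] (min_width=6, slack=6)
Line 8: ['problem'] (min_width=7, slack=5)
Line 9: ['problem'] (min_width=7, slack=5)
Line 10: ['tired'] (min_width=5, slack=7)
Line 11: ['television'] (min_width=10, slack=2)
Line 12: ['corn', 'word'] (min_width=9, slack=3)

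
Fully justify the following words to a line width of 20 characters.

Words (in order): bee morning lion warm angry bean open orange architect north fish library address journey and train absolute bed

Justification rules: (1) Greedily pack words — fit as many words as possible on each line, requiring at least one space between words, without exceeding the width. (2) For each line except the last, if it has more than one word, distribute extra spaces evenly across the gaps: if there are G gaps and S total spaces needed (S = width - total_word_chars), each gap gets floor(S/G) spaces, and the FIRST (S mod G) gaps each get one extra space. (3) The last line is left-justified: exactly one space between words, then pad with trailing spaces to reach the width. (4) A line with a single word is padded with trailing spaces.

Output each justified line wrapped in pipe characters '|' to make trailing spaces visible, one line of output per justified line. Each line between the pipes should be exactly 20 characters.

Answer: |bee   morning   lion|
|warm angry bean open|
|orange     architect|
|north  fish  library|
|address  journey and|
|train absolute bed  |

Derivation:
Line 1: ['bee', 'morning', 'lion'] (min_width=16, slack=4)
Line 2: ['warm', 'angry', 'bean', 'open'] (min_width=20, slack=0)
Line 3: ['orange', 'architect'] (min_width=16, slack=4)
Line 4: ['north', 'fish', 'library'] (min_width=18, slack=2)
Line 5: ['address', 'journey', 'and'] (min_width=19, slack=1)
Line 6: ['train', 'absolute', 'bed'] (min_width=18, slack=2)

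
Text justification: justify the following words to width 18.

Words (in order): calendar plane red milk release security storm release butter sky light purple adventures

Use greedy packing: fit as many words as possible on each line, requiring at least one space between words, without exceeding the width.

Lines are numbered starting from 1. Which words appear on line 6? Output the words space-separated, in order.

Line 1: ['calendar', 'plane', 'red'] (min_width=18, slack=0)
Line 2: ['milk', 'release'] (min_width=12, slack=6)
Line 3: ['security', 'storm'] (min_width=14, slack=4)
Line 4: ['release', 'butter', 'sky'] (min_width=18, slack=0)
Line 5: ['light', 'purple'] (min_width=12, slack=6)
Line 6: ['adventures'] (min_width=10, slack=8)

Answer: adventures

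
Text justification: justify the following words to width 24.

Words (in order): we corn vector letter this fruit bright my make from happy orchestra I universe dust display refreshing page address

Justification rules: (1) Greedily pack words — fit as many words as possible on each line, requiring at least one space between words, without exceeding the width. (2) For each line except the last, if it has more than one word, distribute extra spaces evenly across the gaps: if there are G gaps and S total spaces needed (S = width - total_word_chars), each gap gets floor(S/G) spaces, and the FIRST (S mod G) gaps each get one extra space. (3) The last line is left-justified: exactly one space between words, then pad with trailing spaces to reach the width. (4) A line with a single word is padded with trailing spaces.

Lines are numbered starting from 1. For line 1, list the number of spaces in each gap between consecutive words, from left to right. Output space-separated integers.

Line 1: ['we', 'corn', 'vector', 'letter'] (min_width=21, slack=3)
Line 2: ['this', 'fruit', 'bright', 'my'] (min_width=20, slack=4)
Line 3: ['make', 'from', 'happy'] (min_width=15, slack=9)
Line 4: ['orchestra', 'I', 'universe'] (min_width=20, slack=4)
Line 5: ['dust', 'display', 'refreshing'] (min_width=23, slack=1)
Line 6: ['page', 'address'] (min_width=12, slack=12)

Answer: 2 2 2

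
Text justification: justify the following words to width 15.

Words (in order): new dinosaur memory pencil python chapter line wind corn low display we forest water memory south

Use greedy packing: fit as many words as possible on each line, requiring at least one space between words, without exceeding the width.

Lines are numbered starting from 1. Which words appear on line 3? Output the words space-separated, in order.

Line 1: ['new', 'dinosaur'] (min_width=12, slack=3)
Line 2: ['memory', 'pencil'] (min_width=13, slack=2)
Line 3: ['python', 'chapter'] (min_width=14, slack=1)
Line 4: ['line', 'wind', 'corn'] (min_width=14, slack=1)
Line 5: ['low', 'display', 'we'] (min_width=14, slack=1)
Line 6: ['forest', 'water'] (min_width=12, slack=3)
Line 7: ['memory', 'south'] (min_width=12, slack=3)

Answer: python chapter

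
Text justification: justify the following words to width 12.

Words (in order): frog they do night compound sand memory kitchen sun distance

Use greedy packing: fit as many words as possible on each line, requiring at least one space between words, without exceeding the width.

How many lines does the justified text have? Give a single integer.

Line 1: ['frog', 'they', 'do'] (min_width=12, slack=0)
Line 2: ['night'] (min_width=5, slack=7)
Line 3: ['compound'] (min_width=8, slack=4)
Line 4: ['sand', 'memory'] (min_width=11, slack=1)
Line 5: ['kitchen', 'sun'] (min_width=11, slack=1)
Line 6: ['distance'] (min_width=8, slack=4)
Total lines: 6

Answer: 6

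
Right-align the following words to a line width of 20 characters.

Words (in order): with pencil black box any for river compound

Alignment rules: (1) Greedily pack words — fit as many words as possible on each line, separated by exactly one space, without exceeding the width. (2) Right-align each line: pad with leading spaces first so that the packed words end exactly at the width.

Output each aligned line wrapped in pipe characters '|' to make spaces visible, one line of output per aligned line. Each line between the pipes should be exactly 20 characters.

Line 1: ['with', 'pencil', 'black'] (min_width=17, slack=3)
Line 2: ['box', 'any', 'for', 'river'] (min_width=17, slack=3)
Line 3: ['compound'] (min_width=8, slack=12)

Answer: |   with pencil black|
|   box any for river|
|            compound|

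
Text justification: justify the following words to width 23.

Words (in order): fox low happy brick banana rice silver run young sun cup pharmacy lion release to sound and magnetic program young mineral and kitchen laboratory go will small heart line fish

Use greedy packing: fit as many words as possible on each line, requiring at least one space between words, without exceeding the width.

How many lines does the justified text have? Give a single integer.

Answer: 9

Derivation:
Line 1: ['fox', 'low', 'happy', 'brick'] (min_width=19, slack=4)
Line 2: ['banana', 'rice', 'silver', 'run'] (min_width=22, slack=1)
Line 3: ['young', 'sun', 'cup', 'pharmacy'] (min_width=22, slack=1)
Line 4: ['lion', 'release', 'to', 'sound'] (min_width=21, slack=2)
Line 5: ['and', 'magnetic', 'program'] (min_width=20, slack=3)
Line 6: ['young', 'mineral', 'and'] (min_width=17, slack=6)
Line 7: ['kitchen', 'laboratory', 'go'] (min_width=21, slack=2)
Line 8: ['will', 'small', 'heart', 'line'] (min_width=21, slack=2)
Line 9: ['fish'] (min_width=4, slack=19)
Total lines: 9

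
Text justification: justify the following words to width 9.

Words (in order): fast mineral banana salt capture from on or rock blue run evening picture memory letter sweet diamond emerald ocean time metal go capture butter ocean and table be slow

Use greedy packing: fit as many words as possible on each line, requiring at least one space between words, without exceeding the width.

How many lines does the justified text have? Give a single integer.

Answer: 23

Derivation:
Line 1: ['fast'] (min_width=4, slack=5)
Line 2: ['mineral'] (min_width=7, slack=2)
Line 3: ['banana'] (min_width=6, slack=3)
Line 4: ['salt'] (min_width=4, slack=5)
Line 5: ['capture'] (min_width=7, slack=2)
Line 6: ['from', 'on'] (min_width=7, slack=2)
Line 7: ['or', 'rock'] (min_width=7, slack=2)
Line 8: ['blue', 'run'] (min_width=8, slack=1)
Line 9: ['evening'] (min_width=7, slack=2)
Line 10: ['picture'] (min_width=7, slack=2)
Line 11: ['memory'] (min_width=6, slack=3)
Line 12: ['letter'] (min_width=6, slack=3)
Line 13: ['sweet'] (min_width=5, slack=4)
Line 14: ['diamond'] (min_width=7, slack=2)
Line 15: ['emerald'] (min_width=7, slack=2)
Line 16: ['ocean'] (min_width=5, slack=4)
Line 17: ['time'] (min_width=4, slack=5)
Line 18: ['metal', 'go'] (min_width=8, slack=1)
Line 19: ['capture'] (min_width=7, slack=2)
Line 20: ['butter'] (min_width=6, slack=3)
Line 21: ['ocean', 'and'] (min_width=9, slack=0)
Line 22: ['table', 'be'] (min_width=8, slack=1)
Line 23: ['slow'] (min_width=4, slack=5)
Total lines: 23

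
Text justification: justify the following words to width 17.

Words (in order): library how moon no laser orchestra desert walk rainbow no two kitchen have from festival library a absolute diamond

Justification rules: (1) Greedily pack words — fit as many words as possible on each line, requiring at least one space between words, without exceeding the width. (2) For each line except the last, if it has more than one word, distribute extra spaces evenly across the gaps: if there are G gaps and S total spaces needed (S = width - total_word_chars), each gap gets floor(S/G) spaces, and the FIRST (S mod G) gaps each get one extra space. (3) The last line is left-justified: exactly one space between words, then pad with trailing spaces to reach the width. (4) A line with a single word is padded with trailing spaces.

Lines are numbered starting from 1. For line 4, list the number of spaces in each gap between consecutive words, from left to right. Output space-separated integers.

Answer: 2 2

Derivation:
Line 1: ['library', 'how', 'moon'] (min_width=16, slack=1)
Line 2: ['no', 'laser'] (min_width=8, slack=9)
Line 3: ['orchestra', 'desert'] (min_width=16, slack=1)
Line 4: ['walk', 'rainbow', 'no'] (min_width=15, slack=2)
Line 5: ['two', 'kitchen', 'have'] (min_width=16, slack=1)
Line 6: ['from', 'festival'] (min_width=13, slack=4)
Line 7: ['library', 'a'] (min_width=9, slack=8)
Line 8: ['absolute', 'diamond'] (min_width=16, slack=1)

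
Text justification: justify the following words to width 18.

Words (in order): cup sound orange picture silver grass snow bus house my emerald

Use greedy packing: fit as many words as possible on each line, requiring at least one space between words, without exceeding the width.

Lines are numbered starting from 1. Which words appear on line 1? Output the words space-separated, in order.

Answer: cup sound orange

Derivation:
Line 1: ['cup', 'sound', 'orange'] (min_width=16, slack=2)
Line 2: ['picture', 'silver'] (min_width=14, slack=4)
Line 3: ['grass', 'snow', 'bus'] (min_width=14, slack=4)
Line 4: ['house', 'my', 'emerald'] (min_width=16, slack=2)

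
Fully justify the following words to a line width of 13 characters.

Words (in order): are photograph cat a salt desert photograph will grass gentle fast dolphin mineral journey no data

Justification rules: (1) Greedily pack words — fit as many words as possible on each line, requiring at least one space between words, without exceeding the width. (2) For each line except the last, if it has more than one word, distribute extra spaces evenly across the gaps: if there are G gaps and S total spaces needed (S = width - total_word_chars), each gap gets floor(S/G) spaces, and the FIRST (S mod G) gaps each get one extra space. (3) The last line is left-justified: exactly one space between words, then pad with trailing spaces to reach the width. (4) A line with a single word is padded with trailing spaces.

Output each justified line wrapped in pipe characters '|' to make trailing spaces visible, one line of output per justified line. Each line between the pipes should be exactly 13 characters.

Line 1: ['are'] (min_width=3, slack=10)
Line 2: ['photograph'] (min_width=10, slack=3)
Line 3: ['cat', 'a', 'salt'] (min_width=10, slack=3)
Line 4: ['desert'] (min_width=6, slack=7)
Line 5: ['photograph'] (min_width=10, slack=3)
Line 6: ['will', 'grass'] (min_width=10, slack=3)
Line 7: ['gentle', 'fast'] (min_width=11, slack=2)
Line 8: ['dolphin'] (min_width=7, slack=6)
Line 9: ['mineral'] (min_width=7, slack=6)
Line 10: ['journey', 'no'] (min_width=10, slack=3)
Line 11: ['data'] (min_width=4, slack=9)

Answer: |are          |
|photograph   |
|cat   a  salt|
|desert       |
|photograph   |
|will    grass|
|gentle   fast|
|dolphin      |
|mineral      |
|journey    no|
|data         |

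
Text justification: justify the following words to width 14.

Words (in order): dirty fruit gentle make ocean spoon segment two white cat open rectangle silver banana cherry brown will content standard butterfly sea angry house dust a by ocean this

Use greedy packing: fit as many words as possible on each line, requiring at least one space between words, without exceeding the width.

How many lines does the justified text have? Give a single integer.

Line 1: ['dirty', 'fruit'] (min_width=11, slack=3)
Line 2: ['gentle', 'make'] (min_width=11, slack=3)
Line 3: ['ocean', 'spoon'] (min_width=11, slack=3)
Line 4: ['segment', 'two'] (min_width=11, slack=3)
Line 5: ['white', 'cat', 'open'] (min_width=14, slack=0)
Line 6: ['rectangle'] (min_width=9, slack=5)
Line 7: ['silver', 'banana'] (min_width=13, slack=1)
Line 8: ['cherry', 'brown'] (min_width=12, slack=2)
Line 9: ['will', 'content'] (min_width=12, slack=2)
Line 10: ['standard'] (min_width=8, slack=6)
Line 11: ['butterfly', 'sea'] (min_width=13, slack=1)
Line 12: ['angry', 'house'] (min_width=11, slack=3)
Line 13: ['dust', 'a', 'by'] (min_width=9, slack=5)
Line 14: ['ocean', 'this'] (min_width=10, slack=4)
Total lines: 14

Answer: 14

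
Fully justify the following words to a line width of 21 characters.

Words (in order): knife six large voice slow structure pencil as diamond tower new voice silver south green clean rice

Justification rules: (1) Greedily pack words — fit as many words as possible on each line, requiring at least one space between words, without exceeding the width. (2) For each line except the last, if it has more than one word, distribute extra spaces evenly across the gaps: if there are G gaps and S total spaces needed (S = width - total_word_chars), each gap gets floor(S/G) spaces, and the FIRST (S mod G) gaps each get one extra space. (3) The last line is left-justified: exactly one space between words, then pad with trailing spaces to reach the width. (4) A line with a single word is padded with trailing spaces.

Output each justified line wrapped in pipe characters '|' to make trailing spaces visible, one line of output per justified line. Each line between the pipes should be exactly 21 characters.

Line 1: ['knife', 'six', 'large', 'voice'] (min_width=21, slack=0)
Line 2: ['slow', 'structure', 'pencil'] (min_width=21, slack=0)
Line 3: ['as', 'diamond', 'tower', 'new'] (min_width=20, slack=1)
Line 4: ['voice', 'silver', 'south'] (min_width=18, slack=3)
Line 5: ['green', 'clean', 'rice'] (min_width=16, slack=5)

Answer: |knife six large voice|
|slow structure pencil|
|as  diamond tower new|
|voice   silver  south|
|green clean rice     |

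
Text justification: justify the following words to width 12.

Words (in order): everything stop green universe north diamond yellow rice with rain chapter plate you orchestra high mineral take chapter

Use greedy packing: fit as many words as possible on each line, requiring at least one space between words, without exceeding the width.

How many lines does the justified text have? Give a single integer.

Line 1: ['everything'] (min_width=10, slack=2)
Line 2: ['stop', 'green'] (min_width=10, slack=2)
Line 3: ['universe'] (min_width=8, slack=4)
Line 4: ['north'] (min_width=5, slack=7)
Line 5: ['diamond'] (min_width=7, slack=5)
Line 6: ['yellow', 'rice'] (min_width=11, slack=1)
Line 7: ['with', 'rain'] (min_width=9, slack=3)
Line 8: ['chapter'] (min_width=7, slack=5)
Line 9: ['plate', 'you'] (min_width=9, slack=3)
Line 10: ['orchestra'] (min_width=9, slack=3)
Line 11: ['high', 'mineral'] (min_width=12, slack=0)
Line 12: ['take', 'chapter'] (min_width=12, slack=0)
Total lines: 12

Answer: 12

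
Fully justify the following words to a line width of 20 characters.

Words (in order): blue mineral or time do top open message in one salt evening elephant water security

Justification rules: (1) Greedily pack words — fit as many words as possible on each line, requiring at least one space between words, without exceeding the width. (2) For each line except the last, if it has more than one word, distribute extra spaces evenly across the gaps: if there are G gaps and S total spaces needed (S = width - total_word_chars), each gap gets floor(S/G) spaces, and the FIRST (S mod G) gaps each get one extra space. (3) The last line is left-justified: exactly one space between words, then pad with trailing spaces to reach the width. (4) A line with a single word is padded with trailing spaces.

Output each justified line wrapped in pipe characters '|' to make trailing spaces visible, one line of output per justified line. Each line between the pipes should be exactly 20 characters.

Answer: |blue mineral or time|
|do  top open message|
|in  one salt evening|
|elephant       water|
|security            |

Derivation:
Line 1: ['blue', 'mineral', 'or', 'time'] (min_width=20, slack=0)
Line 2: ['do', 'top', 'open', 'message'] (min_width=19, slack=1)
Line 3: ['in', 'one', 'salt', 'evening'] (min_width=19, slack=1)
Line 4: ['elephant', 'water'] (min_width=14, slack=6)
Line 5: ['security'] (min_width=8, slack=12)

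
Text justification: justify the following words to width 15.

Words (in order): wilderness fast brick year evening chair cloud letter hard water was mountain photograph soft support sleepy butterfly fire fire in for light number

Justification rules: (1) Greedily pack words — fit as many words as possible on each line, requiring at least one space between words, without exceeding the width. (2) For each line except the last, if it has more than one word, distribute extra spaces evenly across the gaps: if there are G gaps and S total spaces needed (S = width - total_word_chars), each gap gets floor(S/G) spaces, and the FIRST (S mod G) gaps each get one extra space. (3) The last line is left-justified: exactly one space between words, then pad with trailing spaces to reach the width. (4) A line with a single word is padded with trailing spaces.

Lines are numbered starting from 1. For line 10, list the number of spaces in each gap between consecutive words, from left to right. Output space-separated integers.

Answer: 3 3

Derivation:
Line 1: ['wilderness', 'fast'] (min_width=15, slack=0)
Line 2: ['brick', 'year'] (min_width=10, slack=5)
Line 3: ['evening', 'chair'] (min_width=13, slack=2)
Line 4: ['cloud', 'letter'] (min_width=12, slack=3)
Line 5: ['hard', 'water', 'was'] (min_width=14, slack=1)
Line 6: ['mountain'] (min_width=8, slack=7)
Line 7: ['photograph', 'soft'] (min_width=15, slack=0)
Line 8: ['support', 'sleepy'] (min_width=14, slack=1)
Line 9: ['butterfly', 'fire'] (min_width=14, slack=1)
Line 10: ['fire', 'in', 'for'] (min_width=11, slack=4)
Line 11: ['light', 'number'] (min_width=12, slack=3)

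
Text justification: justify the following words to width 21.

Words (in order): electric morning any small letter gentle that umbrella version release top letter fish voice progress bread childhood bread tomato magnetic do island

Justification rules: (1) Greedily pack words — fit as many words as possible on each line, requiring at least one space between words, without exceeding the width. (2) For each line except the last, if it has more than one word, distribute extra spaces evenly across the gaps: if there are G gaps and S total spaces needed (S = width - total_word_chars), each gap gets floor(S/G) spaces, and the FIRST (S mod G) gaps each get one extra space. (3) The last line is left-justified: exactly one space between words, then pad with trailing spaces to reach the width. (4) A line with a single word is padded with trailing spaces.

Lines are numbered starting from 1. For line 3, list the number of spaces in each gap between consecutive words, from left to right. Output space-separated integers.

Line 1: ['electric', 'morning', 'any'] (min_width=20, slack=1)
Line 2: ['small', 'letter', 'gentle'] (min_width=19, slack=2)
Line 3: ['that', 'umbrella', 'version'] (min_width=21, slack=0)
Line 4: ['release', 'top', 'letter'] (min_width=18, slack=3)
Line 5: ['fish', 'voice', 'progress'] (min_width=19, slack=2)
Line 6: ['bread', 'childhood', 'bread'] (min_width=21, slack=0)
Line 7: ['tomato', 'magnetic', 'do'] (min_width=18, slack=3)
Line 8: ['island'] (min_width=6, slack=15)

Answer: 1 1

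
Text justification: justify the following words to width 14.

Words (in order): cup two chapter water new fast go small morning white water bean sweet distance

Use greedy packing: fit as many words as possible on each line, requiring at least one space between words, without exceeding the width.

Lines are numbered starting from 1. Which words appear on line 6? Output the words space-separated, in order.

Answer: bean sweet

Derivation:
Line 1: ['cup', 'two'] (min_width=7, slack=7)
Line 2: ['chapter', 'water'] (min_width=13, slack=1)
Line 3: ['new', 'fast', 'go'] (min_width=11, slack=3)
Line 4: ['small', 'morning'] (min_width=13, slack=1)
Line 5: ['white', 'water'] (min_width=11, slack=3)
Line 6: ['bean', 'sweet'] (min_width=10, slack=4)
Line 7: ['distance'] (min_width=8, slack=6)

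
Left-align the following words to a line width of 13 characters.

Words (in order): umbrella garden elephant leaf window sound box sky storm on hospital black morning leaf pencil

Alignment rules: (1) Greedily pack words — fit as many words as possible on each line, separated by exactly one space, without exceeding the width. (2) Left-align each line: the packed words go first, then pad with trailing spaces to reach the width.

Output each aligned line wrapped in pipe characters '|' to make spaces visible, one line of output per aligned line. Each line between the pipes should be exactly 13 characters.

Line 1: ['umbrella'] (min_width=8, slack=5)
Line 2: ['garden'] (min_width=6, slack=7)
Line 3: ['elephant', 'leaf'] (min_width=13, slack=0)
Line 4: ['window', 'sound'] (min_width=12, slack=1)
Line 5: ['box', 'sky', 'storm'] (min_width=13, slack=0)
Line 6: ['on', 'hospital'] (min_width=11, slack=2)
Line 7: ['black', 'morning'] (min_width=13, slack=0)
Line 8: ['leaf', 'pencil'] (min_width=11, slack=2)

Answer: |umbrella     |
|garden       |
|elephant leaf|
|window sound |
|box sky storm|
|on hospital  |
|black morning|
|leaf pencil  |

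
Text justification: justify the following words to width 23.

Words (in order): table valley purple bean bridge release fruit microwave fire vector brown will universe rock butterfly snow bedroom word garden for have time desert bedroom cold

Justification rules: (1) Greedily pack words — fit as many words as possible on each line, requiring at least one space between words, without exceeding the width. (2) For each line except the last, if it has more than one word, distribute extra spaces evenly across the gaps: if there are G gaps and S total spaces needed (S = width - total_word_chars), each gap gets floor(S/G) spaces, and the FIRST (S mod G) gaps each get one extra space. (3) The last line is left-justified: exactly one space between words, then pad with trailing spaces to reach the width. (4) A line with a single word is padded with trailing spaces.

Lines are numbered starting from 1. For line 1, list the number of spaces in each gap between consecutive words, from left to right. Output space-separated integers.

Line 1: ['table', 'valley', 'purple'] (min_width=19, slack=4)
Line 2: ['bean', 'bridge', 'release'] (min_width=19, slack=4)
Line 3: ['fruit', 'microwave', 'fire'] (min_width=20, slack=3)
Line 4: ['vector', 'brown', 'will'] (min_width=17, slack=6)
Line 5: ['universe', 'rock', 'butterfly'] (min_width=23, slack=0)
Line 6: ['snow', 'bedroom', 'word'] (min_width=17, slack=6)
Line 7: ['garden', 'for', 'have', 'time'] (min_width=20, slack=3)
Line 8: ['desert', 'bedroom', 'cold'] (min_width=19, slack=4)

Answer: 3 3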